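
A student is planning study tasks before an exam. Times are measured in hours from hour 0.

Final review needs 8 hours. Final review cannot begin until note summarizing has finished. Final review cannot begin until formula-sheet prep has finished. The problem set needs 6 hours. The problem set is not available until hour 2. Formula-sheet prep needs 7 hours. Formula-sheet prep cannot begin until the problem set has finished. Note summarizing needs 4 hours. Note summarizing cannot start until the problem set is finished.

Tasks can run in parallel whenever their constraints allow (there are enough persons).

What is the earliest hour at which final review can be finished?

The problem set cannot begin until its own release at hour 2. It runs from hour 2 to 2 + 6 = hour 8.
After the problem set (finishes hour 8), formula-sheet prep can start at hour 8 and finishes at hour 15.
Note summarizing waits on the problem set (finishes hour 8), so it starts at hour 8 and finishes at 8 + 4 = hour 12.
Final review cannot start until note summarizing (finishes hour 12); formula-sheet prep (finishes hour 15). The controlling bound is hour 15, so final review finishes at 15 + 8 = hour 23.

23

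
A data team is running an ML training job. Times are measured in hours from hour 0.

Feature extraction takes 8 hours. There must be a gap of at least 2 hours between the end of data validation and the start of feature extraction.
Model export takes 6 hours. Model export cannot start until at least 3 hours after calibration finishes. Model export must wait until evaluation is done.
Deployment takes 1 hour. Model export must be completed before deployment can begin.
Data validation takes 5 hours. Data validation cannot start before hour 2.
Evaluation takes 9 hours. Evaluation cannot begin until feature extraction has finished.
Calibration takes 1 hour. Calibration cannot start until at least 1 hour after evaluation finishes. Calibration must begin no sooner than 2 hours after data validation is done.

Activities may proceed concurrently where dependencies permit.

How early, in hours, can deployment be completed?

38

Data validation waits on its own release at hour 2, so it starts at hour 2 and finishes at 2 + 5 = hour 7.
Feature extraction waits on data validation (finishes hour 7, plus 2-hour gap → hour 9), so it starts at hour 9 and finishes at 9 + 8 = hour 17.
After feature extraction (finishes hour 17), evaluation can start at hour 17 and finishes at hour 26.
Calibration needs all of evaluation (finishes hour 26, plus 1-hour gap → hour 27); data validation (finishes hour 7, plus 2-hour gap → hour 9). That puts its earliest start at hour 27; it finishes at 27 + 1 = hour 28.
Model export cannot start until calibration (finishes hour 28, plus 3-hour gap → hour 31); evaluation (finishes hour 26). The controlling bound is hour 31, so model export finishes at 31 + 6 = hour 37.
After model export (finishes hour 37), deployment can start at hour 37 and finishes at hour 38.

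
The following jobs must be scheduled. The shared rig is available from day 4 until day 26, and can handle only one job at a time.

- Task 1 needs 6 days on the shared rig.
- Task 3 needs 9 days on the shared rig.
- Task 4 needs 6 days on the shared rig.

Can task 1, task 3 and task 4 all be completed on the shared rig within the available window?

Yes

The shared rig window is 26 − 4 = 22 days.
Running back to back, the jobs need 6 + 9 + 6 = 21 days on the shared rig.
Since 21 ≤ 22, they fit within the window.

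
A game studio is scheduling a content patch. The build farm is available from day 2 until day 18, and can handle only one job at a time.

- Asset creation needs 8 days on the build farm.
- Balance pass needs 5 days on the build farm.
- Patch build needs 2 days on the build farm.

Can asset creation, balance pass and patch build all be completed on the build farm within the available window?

The build farm window is 18 − 2 = 16 days.
Running back to back, the jobs need 8 + 5 + 2 = 15 days on the build farm.
Since 15 ≤ 16, they fit within the window.

Yes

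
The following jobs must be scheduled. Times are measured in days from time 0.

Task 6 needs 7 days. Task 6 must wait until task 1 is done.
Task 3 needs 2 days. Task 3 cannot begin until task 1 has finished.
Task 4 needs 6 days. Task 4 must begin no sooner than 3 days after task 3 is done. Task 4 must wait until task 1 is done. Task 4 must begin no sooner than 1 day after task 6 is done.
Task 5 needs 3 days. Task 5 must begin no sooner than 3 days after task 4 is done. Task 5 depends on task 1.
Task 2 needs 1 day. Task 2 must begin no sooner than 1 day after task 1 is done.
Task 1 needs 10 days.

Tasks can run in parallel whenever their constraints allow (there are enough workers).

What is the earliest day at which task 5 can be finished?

Nothing blocks task 1, so it runs from day 0 to day 10.
Task 6 cannot begin until task 1 (finishes day 10). It runs from day 10 to 10 + 7 = day 17.
Task 3 cannot begin until task 1 (finishes day 10). It runs from day 10 to 10 + 2 = day 12.
Task 4 needs all of task 3 (finishes day 12, plus 3-day gap → day 15); task 1 (finishes day 10); task 6 (finishes day 17, plus 1-day gap → day 18). That puts its earliest start at day 18; it finishes at 18 + 6 = day 24.
Task 5 cannot start until task 4 (finishes day 24, plus 3-day gap → day 27); task 1 (finishes day 10). The controlling bound is day 27, so task 5 finishes at 27 + 3 = day 30.

30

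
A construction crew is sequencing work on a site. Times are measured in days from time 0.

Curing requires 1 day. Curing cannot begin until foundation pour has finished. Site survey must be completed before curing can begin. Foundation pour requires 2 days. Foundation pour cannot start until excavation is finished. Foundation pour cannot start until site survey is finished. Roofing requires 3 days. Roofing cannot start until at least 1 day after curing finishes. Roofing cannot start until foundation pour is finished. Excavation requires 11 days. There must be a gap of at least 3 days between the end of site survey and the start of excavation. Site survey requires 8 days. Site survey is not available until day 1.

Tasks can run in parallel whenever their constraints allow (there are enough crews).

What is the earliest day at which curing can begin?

25

Site survey waits on its own release at day 1, so it starts at day 1 and finishes at 1 + 8 = day 9.
After site survey (finishes day 9, plus 3-day gap → day 12), excavation can start at day 12 and finishes at day 23.
Foundation pour needs all of excavation (finishes day 23); site survey (finishes day 9). That puts its earliest start at day 23; it finishes at 23 + 2 = day 25.
Curing waits on foundation pour (finishes day 25); site survey (finishes day 9). The latest of these is day 25, which is the earliest curing can start.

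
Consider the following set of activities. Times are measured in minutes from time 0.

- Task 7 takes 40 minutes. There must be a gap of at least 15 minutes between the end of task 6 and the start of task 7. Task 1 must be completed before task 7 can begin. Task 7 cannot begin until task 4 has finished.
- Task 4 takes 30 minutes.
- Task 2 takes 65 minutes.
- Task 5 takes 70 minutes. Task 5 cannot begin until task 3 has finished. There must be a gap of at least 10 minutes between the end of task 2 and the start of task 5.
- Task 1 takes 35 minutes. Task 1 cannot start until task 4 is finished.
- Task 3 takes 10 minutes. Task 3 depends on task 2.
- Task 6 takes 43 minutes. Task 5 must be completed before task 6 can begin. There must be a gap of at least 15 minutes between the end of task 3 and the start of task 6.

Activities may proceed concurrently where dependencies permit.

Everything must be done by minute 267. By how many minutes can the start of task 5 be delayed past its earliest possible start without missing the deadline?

Task 2 has no prerequisites, so it starts at minute 0 and finishes at minute 65.
Task 3 cannot begin until task 2 (finishes minute 65). It runs from minute 65 to 65 + 10 = minute 75.
Task 5 needs all of task 3 (finishes minute 75); task 2 (finishes minute 65, plus 10-minute gap → minute 75). That puts its earliest start at minute 75; it finishes at 75 + 70 = minute 145.

Working backward from the deadline:
To finish by minute 267, task 7 (duration 40) must start no later than minute 227.
Task 6 feeds into task 7 (must start by minute 227, minus 15-minute gap → minute 212); so task 6 must finish by minute 212 and therefore start by minute 169.
Since task 6 (must start by minute 169) depends on it, task 5 must finish by minute 169. Backing off its 70-minute duration gives a latest start of minute 99.
So task 5 can start as early as minute 75 and as late as minute 99, giving 99 − 75 = 24 minutes of slack.

24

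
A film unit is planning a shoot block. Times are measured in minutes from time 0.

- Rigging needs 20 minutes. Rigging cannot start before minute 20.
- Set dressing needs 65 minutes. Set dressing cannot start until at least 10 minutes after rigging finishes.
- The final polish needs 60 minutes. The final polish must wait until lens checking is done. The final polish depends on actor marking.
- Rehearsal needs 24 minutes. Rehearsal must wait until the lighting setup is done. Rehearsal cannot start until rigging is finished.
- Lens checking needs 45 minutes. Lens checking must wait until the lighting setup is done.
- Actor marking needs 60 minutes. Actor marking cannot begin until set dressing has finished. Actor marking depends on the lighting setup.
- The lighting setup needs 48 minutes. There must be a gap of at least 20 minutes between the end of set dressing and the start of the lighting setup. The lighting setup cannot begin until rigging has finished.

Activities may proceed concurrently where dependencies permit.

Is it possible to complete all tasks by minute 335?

Rigging cannot begin until its own release at minute 20. It runs from minute 20 to 20 + 20 = minute 40.
Set dressing cannot begin until rigging (finishes minute 40, plus 10-minute gap → minute 50). It runs from minute 50 to 50 + 65 = minute 115.
The lighting setup cannot start until set dressing (finishes minute 115, plus 20-minute gap → minute 135); rigging (finishes minute 40). The controlling bound is minute 135, so the lighting setup finishes at 135 + 48 = minute 183.
Rehearsal has to wait for the lighting setup (finishes minute 183); rigging (finishes minute 40). The latest of these is minute 183, so rehearsal runs minute 183 to 183 + 24 = minute 207.
For actor marking: set dressing (finishes minute 115); the lighting setup (finishes minute 183). Taking the maximum gives a start of minute 183, and it finishes at 183 + 60 = minute 243.
After the lighting setup (finishes minute 183), lens checking can start at minute 183 and finishes at minute 228.
The final polish has to wait for lens checking (finishes minute 228); actor marking (finishes minute 243). The latest of these is minute 243, so the final polish runs minute 243 to 243 + 60 = minute 303.
Every task is finished by minute 303, which is no later than the deadline of 335, so the schedule is feasible.

Yes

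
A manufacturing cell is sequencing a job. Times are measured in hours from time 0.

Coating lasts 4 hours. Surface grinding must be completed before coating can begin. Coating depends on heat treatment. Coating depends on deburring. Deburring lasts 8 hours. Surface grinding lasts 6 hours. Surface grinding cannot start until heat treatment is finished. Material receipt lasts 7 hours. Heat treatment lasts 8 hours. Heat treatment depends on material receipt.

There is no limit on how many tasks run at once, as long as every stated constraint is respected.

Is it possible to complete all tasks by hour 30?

Nothing blocks deburring, so it runs from hour 0 to hour 8.
Nothing blocks material receipt, so it runs from hour 0 to hour 7.
After material receipt (finishes hour 7), heat treatment can start at hour 7 and finishes at hour 15.
Surface grinding cannot begin until heat treatment (finishes hour 15). It runs from hour 15 to 15 + 6 = hour 21.
Coating needs all of surface grinding (finishes hour 21); heat treatment (finishes hour 15); deburring (finishes hour 8). That puts its earliest start at hour 21; it finishes at 21 + 4 = hour 25.
Every task is finished by hour 25, which is no later than the deadline of 30, so the schedule is feasible.

Yes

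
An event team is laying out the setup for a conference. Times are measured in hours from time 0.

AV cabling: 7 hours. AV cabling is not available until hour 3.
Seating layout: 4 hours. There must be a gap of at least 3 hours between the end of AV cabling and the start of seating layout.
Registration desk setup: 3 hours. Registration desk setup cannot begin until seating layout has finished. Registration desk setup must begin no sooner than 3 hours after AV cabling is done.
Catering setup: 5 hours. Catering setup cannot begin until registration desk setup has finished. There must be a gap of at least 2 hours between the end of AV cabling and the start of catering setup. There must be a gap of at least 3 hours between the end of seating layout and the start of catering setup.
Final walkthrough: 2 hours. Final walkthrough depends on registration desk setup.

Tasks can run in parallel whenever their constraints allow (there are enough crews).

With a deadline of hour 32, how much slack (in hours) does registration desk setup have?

AV cabling waits on its own release at hour 3, so it starts at hour 3 and finishes at 3 + 7 = hour 10.
Seating layout waits on AV cabling (finishes hour 10, plus 3-hour gap → hour 13), so it starts at hour 13 and finishes at 13 + 4 = hour 17.
Registration desk setup cannot start until seating layout (finishes hour 17); AV cabling (finishes hour 10, plus 3-hour gap → hour 13). The controlling bound is hour 17, so registration desk setup finishes at 17 + 3 = hour 20.

Working backward from the deadline:
To finish by hour 32, catering setup (duration 5) must start no later than hour 27.
Nothing follows final walkthrough; the deadline of hour 32 is its only limit. It must start by 32 − 2 = hour 30.
Registration desk setup has several dependents: catering setup (must start by hour 27); final walkthrough (must start by hour 30). The earliest of those limits is hour 27, so registration desk setup must start by 27 − 3 = hour 24.
So registration desk setup can start as early as hour 17 and as late as hour 24, giving 24 − 17 = 7 hours of slack.

7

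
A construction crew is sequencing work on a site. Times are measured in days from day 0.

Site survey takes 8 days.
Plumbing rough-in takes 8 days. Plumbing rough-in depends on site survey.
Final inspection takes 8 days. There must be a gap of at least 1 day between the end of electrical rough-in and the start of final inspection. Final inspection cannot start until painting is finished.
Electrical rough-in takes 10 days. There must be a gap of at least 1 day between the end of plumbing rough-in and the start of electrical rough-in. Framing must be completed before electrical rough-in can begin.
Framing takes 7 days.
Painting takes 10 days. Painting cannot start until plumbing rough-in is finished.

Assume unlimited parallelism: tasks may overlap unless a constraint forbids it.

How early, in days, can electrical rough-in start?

Framing has no prerequisites, so it starts at day 0 and finishes at day 7.
Nothing blocks site survey, so it runs from day 0 to day 8.
Plumbing rough-in cannot begin until site survey (finishes day 8). It runs from day 8 to 8 + 8 = day 16.
Electrical rough-in waits on plumbing rough-in (finishes day 16, plus 1-day gap → day 17); framing (finishes day 7). The latest of these is day 17, which is the earliest electrical rough-in can start.

17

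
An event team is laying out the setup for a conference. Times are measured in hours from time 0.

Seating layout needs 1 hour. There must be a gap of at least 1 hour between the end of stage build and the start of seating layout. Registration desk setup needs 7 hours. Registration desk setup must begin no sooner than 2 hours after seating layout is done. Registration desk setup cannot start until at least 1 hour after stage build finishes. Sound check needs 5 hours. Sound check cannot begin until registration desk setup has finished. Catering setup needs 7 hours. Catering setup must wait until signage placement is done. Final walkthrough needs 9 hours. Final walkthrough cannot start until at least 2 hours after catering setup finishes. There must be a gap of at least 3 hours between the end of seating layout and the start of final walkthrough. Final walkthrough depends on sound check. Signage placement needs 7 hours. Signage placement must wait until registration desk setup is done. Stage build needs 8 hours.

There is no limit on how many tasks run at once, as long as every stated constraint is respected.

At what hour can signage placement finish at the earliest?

26

Stage build can start immediately at hour 0; it finishes at hour 8.
Seating layout cannot begin until stage build (finishes hour 8, plus 1-hour gap → hour 9). It runs from hour 9 to 9 + 1 = hour 10.
Registration desk setup has to wait for seating layout (finishes hour 10, plus 2-hour gap → hour 12); stage build (finishes hour 8, plus 1-hour gap → hour 9). The latest of these is hour 12, so registration desk setup runs hour 12 to 12 + 7 = hour 19.
Signage placement cannot begin until registration desk setup (finishes hour 19). It runs from hour 19 to 19 + 7 = hour 26.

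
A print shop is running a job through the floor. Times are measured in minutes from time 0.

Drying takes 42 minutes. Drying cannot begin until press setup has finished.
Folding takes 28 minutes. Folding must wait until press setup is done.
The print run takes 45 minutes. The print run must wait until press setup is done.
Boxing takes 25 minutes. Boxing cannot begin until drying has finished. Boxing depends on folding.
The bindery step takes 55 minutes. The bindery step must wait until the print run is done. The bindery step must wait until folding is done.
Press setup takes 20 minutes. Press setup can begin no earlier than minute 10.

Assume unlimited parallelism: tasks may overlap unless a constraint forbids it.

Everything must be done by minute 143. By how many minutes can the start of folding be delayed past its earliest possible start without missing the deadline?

After its own release at minute 10, press setup can start at minute 10 and finishes at minute 30.
After press setup (finishes minute 30), folding can start at minute 30 and finishes at minute 58.

Working backward from the deadline:
The bindery step must finish by minute 143; it takes 55 minutes, so it must start by 143 − 55 = minute 88.
To finish by minute 143, boxing (duration 25) must start no later than minute 118.
For folding: the bindery step (must start by minute 88); boxing (must start by minute 118). The most restrictive is minute 88; with a 28-minute duration, folding must start by minute 60.
So folding can start as early as minute 30 and as late as minute 60, giving 60 − 30 = 30 minutes of slack.

30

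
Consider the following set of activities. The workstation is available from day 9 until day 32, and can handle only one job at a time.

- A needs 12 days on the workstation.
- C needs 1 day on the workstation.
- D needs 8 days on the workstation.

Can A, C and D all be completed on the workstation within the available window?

Yes

The workstation window is 32 − 9 = 23 days.
Running back to back, the jobs need 12 + 1 + 8 = 21 days on the workstation.
Since 21 ≤ 23, they fit within the window.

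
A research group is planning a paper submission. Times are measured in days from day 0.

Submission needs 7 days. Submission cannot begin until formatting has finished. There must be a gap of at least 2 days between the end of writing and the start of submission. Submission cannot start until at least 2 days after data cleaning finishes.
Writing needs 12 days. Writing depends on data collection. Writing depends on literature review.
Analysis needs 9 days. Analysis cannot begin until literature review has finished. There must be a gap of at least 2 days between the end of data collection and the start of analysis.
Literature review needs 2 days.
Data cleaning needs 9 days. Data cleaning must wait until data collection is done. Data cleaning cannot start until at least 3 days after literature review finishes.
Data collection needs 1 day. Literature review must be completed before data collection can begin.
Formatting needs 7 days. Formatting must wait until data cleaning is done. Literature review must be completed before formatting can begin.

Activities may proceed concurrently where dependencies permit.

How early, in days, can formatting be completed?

21

Nothing blocks literature review, so it runs from day 0 to day 2.
Data collection waits on literature review (finishes day 2), so it starts at day 2 and finishes at 2 + 1 = day 3.
Data cleaning cannot start until data collection (finishes day 3); literature review (finishes day 2, plus 3-day gap → day 5). The controlling bound is day 5, so data cleaning finishes at 5 + 9 = day 14.
Formatting needs all of data cleaning (finishes day 14); literature review (finishes day 2). That puts its earliest start at day 14; it finishes at 14 + 7 = day 21.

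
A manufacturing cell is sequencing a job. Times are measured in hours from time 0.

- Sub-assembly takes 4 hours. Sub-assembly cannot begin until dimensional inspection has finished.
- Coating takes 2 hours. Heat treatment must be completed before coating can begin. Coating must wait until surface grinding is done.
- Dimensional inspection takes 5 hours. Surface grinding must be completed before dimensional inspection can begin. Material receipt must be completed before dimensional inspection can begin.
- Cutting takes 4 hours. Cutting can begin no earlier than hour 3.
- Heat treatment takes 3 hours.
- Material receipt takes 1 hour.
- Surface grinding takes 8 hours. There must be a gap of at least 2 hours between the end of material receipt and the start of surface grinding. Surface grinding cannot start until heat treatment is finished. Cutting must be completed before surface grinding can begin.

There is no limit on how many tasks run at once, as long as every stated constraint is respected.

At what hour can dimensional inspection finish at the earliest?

Heat treatment can start immediately at hour 0; it finishes at hour 3.
Cutting cannot begin until its own release at hour 3. It runs from hour 3 to 3 + 4 = hour 7.
Nothing blocks material receipt, so it runs from hour 0 to hour 1.
Surface grinding needs all of material receipt (finishes hour 1, plus 2-hour gap → hour 3); heat treatment (finishes hour 3); cutting (finishes hour 7). That puts its earliest start at hour 7; it finishes at 7 + 8 = hour 15.
Dimensional inspection cannot start until surface grinding (finishes hour 15); material receipt (finishes hour 1). The controlling bound is hour 15, so dimensional inspection finishes at 15 + 5 = hour 20.

20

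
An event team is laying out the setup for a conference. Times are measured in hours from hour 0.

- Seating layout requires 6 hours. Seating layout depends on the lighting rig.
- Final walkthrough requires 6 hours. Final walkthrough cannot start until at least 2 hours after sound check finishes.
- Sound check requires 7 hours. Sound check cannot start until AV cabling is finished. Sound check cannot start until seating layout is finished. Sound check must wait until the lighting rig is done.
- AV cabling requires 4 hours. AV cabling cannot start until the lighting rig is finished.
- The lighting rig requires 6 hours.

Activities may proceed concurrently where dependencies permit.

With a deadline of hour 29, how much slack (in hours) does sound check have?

The lighting rig can start immediately at hour 0; it finishes at hour 6.
After the lighting rig (finishes hour 6), seating layout can start at hour 6 and finishes at hour 12.
AV cabling waits on the lighting rig (finishes hour 6), so it starts at hour 6 and finishes at 6 + 4 = hour 10.
Sound check needs all of AV cabling (finishes hour 10); seating layout (finishes hour 12); the lighting rig (finishes hour 6). That puts its earliest start at hour 12; it finishes at 12 + 7 = hour 19.

Working backward from the deadline:
Final walkthrough has no dependents, so it just needs to finish by hour 29. Starting by 29 − 6 = hour 23 achieves that.
Sound check must finish before final walkthrough (must start by hour 23, minus 2-hour gap → hour 21). With a 7-hour duration, sound check must start by 21 − 7 = hour 14.
So sound check can start as early as hour 12 and as late as hour 14, giving 14 − 12 = 2 hours of slack.

2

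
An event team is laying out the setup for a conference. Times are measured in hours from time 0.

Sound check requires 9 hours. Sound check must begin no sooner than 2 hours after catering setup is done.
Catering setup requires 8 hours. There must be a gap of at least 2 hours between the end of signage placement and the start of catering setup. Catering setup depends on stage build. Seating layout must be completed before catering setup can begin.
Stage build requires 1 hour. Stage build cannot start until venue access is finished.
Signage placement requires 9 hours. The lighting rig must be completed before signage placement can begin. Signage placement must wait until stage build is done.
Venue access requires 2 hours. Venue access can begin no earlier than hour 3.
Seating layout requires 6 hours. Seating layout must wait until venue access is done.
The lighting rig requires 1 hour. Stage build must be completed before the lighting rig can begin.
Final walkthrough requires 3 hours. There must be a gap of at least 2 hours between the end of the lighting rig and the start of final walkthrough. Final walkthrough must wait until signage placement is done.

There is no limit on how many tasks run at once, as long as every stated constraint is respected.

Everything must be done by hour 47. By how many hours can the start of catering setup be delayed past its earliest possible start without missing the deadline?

10

After its own release at hour 3, venue access can start at hour 3 and finishes at hour 5.
After venue access (finishes hour 5), seating layout can start at hour 5 and finishes at hour 11.
After venue access (finishes hour 5), stage build can start at hour 5 and finishes at hour 6.
After stage build (finishes hour 6), the lighting rig can start at hour 6 and finishes at hour 7.
Signage placement cannot start until the lighting rig (finishes hour 7); stage build (finishes hour 6). The controlling bound is hour 7, so signage placement finishes at 7 + 9 = hour 16.
Catering setup needs all of signage placement (finishes hour 16, plus 2-hour gap → hour 18); stage build (finishes hour 6); seating layout (finishes hour 11). That puts its earliest start at hour 18; it finishes at 18 + 8 = hour 26.

Working backward from the deadline:
To finish by hour 47, sound check (duration 9) must start no later than hour 38.
Catering setup feeds into sound check (must start by hour 38, minus 2-hour gap → hour 36); so catering setup must finish by hour 36 and therefore start by hour 28.
So catering setup can start as early as hour 18 and as late as hour 28, giving 28 − 18 = 10 hours of slack.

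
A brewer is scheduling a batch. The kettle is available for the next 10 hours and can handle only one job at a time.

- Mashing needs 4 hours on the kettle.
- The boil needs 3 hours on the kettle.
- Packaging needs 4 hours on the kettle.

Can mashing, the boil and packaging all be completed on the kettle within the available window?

No

Running back to back, the jobs need 4 + 3 + 4 = 11 hours on the kettle.
Since 11 > 10, they cannot all fit.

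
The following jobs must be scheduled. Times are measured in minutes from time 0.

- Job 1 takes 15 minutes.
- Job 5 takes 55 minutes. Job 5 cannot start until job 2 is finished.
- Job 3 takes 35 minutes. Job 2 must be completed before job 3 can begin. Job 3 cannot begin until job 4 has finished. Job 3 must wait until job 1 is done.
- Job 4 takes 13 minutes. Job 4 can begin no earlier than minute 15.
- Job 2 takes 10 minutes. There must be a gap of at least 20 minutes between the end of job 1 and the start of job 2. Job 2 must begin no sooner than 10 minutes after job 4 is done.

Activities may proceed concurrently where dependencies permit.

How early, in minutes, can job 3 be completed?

Job 4 cannot begin until its own release at minute 15. It runs from minute 15 to 15 + 13 = minute 28.
Job 1 can start immediately at minute 0; it finishes at minute 15.
For job 2: job 1 (finishes minute 15, plus 20-minute gap → minute 35); job 4 (finishes minute 28, plus 10-minute gap → minute 38). Taking the maximum gives a start of minute 38, and it finishes at 38 + 10 = minute 48.
Job 3 needs all of job 2 (finishes minute 48); job 4 (finishes minute 28); job 1 (finishes minute 15). That puts its earliest start at minute 48; it finishes at 48 + 35 = minute 83.

83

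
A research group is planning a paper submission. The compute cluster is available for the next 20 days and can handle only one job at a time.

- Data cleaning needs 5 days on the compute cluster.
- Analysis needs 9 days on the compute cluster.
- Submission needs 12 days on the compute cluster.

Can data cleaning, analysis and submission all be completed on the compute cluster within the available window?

Running back to back, the jobs need 5 + 9 + 12 = 26 days on the compute cluster.
Since 26 > 20, they cannot all fit.

No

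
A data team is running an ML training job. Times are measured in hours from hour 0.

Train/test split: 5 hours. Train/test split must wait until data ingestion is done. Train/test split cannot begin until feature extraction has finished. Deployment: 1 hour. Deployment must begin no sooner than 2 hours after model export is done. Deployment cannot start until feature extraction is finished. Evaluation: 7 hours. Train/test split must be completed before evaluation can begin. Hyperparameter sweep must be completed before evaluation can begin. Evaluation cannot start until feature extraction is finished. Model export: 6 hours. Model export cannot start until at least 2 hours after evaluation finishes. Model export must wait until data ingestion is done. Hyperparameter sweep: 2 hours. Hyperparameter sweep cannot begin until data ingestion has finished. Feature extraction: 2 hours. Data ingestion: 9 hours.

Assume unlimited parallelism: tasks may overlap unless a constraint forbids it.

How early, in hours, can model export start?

Nothing blocks feature extraction, so it runs from hour 0 to hour 2.
Data ingestion has no prerequisites, so it starts at hour 0 and finishes at hour 9.
Hyperparameter sweep waits on data ingestion (finishes hour 9), so it starts at hour 9 and finishes at 9 + 2 = hour 11.
Train/test split has to wait for data ingestion (finishes hour 9); feature extraction (finishes hour 2). The latest of these is hour 9, so train/test split runs hour 9 to 9 + 5 = hour 14.
Evaluation has to wait for train/test split (finishes hour 14); hyperparameter sweep (finishes hour 11); feature extraction (finishes hour 2). The latest of these is hour 14, so evaluation runs hour 14 to 14 + 7 = hour 21.
Model export waits on evaluation (finishes hour 21, plus 2-hour gap → hour 23); data ingestion (finishes hour 9). The latest of these is hour 23, which is the earliest model export can start.

23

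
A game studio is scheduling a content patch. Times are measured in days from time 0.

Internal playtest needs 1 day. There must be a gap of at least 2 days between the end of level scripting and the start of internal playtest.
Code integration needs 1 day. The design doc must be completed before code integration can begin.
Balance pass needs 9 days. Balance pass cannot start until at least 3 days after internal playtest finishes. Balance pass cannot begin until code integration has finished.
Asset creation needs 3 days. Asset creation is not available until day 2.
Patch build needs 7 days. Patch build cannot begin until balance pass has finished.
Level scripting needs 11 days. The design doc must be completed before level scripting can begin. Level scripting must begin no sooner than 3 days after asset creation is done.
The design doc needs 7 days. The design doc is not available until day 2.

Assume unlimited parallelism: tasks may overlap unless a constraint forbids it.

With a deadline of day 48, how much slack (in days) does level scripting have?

6

After its own release at day 2, asset creation can start at day 2 and finishes at day 5.
After its own release at day 2, the design doc can start at day 2 and finishes at day 9.
Level scripting has to wait for the design doc (finishes day 9); asset creation (finishes day 5, plus 3-day gap → day 8). The latest of these is day 9, so level scripting runs day 9 to 9 + 11 = day 20.

Working backward from the deadline:
To finish by day 48, patch build (duration 7) must start no later than day 41.
Balance pass has to be done before patch build (must start by day 41). That means finishing by day 41, i.e. starting by 41 − 9 = day 32.
Since balance pass (must start by day 32, minus 3-day gap → day 29) depends on it, internal playtest must finish by day 29. Backing off its 1-day duration gives a latest start of day 28.
Level scripting feeds into internal playtest (must start by day 28, minus 2-day gap → day 26); so level scripting must finish by day 26 and therefore start by day 15.
So level scripting can start as early as day 9 and as late as day 15, giving 15 − 9 = 6 days of slack.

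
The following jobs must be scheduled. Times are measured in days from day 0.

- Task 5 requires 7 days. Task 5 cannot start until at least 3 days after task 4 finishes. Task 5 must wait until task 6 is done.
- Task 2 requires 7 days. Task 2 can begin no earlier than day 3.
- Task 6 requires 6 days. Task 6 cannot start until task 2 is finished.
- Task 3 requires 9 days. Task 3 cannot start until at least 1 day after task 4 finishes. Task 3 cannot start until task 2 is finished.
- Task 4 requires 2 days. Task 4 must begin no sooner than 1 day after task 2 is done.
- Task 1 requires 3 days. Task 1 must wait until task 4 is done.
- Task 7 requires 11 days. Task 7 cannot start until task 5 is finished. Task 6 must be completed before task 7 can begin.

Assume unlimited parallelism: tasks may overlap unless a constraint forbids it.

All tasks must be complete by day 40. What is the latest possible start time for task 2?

To finish by day 40, task 1 (duration 3) must start no later than day 37.
Task 3 must finish by day 40; it takes 9 days, so it must start by 40 − 9 = day 31.
Nothing follows task 7; the deadline of day 40 is its only limit. It must start by 40 − 11 = day 29.
Task 5 has to be done before task 7 (must start by day 29). That means finishing by day 29, i.e. starting by 29 − 7 = day 22.
Task 4 must finish in time for task 1 (must start by day 37); task 3 (must start by day 31, minus 1-day gap → day 30); task 5 (must start by day 22, minus 3-day gap → day 19). The tightest is day 19, so task 4 must start by 19 − 2 = day 17.
Task 6 feeds task 5 (must start by day 22); task 7 (must start by day 29). Taking the minimum, task 6 must finish by day 22 and start by 22 − 6 = day 16.
Task 2 feeds task 3 (must start by day 31); task 4 (must start by day 17, minus 1-day gap → day 16); task 6 (must start by day 16). Taking the minimum, task 2 must finish by day 16 and start by 16 − 7 = day 9.

9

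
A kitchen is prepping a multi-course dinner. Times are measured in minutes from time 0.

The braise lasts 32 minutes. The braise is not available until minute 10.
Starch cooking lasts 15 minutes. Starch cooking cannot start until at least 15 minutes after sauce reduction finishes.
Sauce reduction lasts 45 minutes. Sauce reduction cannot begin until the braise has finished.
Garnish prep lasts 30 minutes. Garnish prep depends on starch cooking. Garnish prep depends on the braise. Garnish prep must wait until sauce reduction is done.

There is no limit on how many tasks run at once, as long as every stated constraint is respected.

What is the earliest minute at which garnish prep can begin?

117

After its own release at minute 10, the braise can start at minute 10 and finishes at minute 42.
Sauce reduction cannot begin until the braise (finishes minute 42). It runs from minute 42 to 42 + 45 = minute 87.
After sauce reduction (finishes minute 87, plus 15-minute gap → minute 102), starch cooking can start at minute 102 and finishes at minute 117.
Garnish prep waits on starch cooking (finishes minute 117); the braise (finishes minute 42); sauce reduction (finishes minute 87). The latest of these is minute 117, which is the earliest garnish prep can start.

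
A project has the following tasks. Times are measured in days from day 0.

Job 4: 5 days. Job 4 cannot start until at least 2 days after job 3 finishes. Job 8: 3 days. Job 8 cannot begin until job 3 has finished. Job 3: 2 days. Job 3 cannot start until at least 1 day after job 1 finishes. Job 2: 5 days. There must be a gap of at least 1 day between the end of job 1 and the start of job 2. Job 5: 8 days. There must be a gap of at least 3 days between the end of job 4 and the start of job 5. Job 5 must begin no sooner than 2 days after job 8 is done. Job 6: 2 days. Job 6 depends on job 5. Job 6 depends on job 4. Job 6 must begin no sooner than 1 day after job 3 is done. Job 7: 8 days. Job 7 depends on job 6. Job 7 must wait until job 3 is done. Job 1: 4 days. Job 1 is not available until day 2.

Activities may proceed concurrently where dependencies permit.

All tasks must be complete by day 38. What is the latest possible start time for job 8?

15

To finish by day 38, job 7 (duration 8) must start no later than day 30.
Job 6 feeds into job 7 (must start by day 30); so job 6 must finish by day 30 and therefore start by day 28.
Job 5 feeds into job 6 (must start by day 28); so job 5 must finish by day 28 and therefore start by day 20.
Job 8 must finish before job 5 (must start by day 20, minus 2-day gap → day 18). With a 3-day duration, job 8 must start by 18 − 3 = day 15.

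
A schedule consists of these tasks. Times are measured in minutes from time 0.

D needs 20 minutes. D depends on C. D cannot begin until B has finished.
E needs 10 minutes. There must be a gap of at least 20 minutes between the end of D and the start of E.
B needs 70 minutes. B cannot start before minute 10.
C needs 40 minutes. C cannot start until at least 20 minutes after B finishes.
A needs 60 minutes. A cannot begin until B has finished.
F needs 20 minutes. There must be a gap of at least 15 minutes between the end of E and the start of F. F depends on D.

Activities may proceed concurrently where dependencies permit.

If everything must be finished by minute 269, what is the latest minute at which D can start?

184

Nothing follows F; the deadline of minute 269 is its only limit. It must start by 269 − 20 = minute 249.
Since F (must start by minute 249, minus 15-minute gap → minute 234) depends on it, E must finish by minute 234. Backing off its 10-minute duration gives a latest start of minute 224.
D feeds E (must start by minute 224, minus 20-minute gap → minute 204); F (must start by minute 249). Taking the minimum, D must finish by minute 204 and start by 204 − 20 = minute 184.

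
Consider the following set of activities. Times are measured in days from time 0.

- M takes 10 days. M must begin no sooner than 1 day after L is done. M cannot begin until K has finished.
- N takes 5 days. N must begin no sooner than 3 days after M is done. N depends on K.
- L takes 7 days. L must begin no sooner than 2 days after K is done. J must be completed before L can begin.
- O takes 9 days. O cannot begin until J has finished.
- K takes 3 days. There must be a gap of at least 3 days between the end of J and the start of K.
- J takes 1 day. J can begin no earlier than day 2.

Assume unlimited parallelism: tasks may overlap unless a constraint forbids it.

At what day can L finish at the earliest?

18

J cannot begin until its own release at day 2. It runs from day 2 to 2 + 1 = day 3.
K waits on J (finishes day 3, plus 3-day gap → day 6), so it starts at day 6 and finishes at 6 + 3 = day 9.
L cannot start until K (finishes day 9, plus 2-day gap → day 11); J (finishes day 3). The controlling bound is day 11, so L finishes at 11 + 7 = day 18.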